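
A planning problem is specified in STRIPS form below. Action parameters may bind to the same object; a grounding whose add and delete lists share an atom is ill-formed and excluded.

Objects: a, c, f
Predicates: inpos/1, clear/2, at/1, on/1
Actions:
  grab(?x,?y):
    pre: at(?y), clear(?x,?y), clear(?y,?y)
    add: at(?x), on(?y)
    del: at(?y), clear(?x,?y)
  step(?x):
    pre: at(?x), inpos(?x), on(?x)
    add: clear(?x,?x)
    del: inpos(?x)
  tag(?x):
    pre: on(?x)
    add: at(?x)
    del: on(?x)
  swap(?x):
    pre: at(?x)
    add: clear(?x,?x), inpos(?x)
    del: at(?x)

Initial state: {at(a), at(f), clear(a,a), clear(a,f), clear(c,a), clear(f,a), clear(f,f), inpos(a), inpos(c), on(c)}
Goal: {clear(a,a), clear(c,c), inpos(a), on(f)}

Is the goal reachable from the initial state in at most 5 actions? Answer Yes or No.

Yes

1. grab(a,f)  →  {at(a), clear(a,a), clear(c,a), clear(f,a), clear(f,f), inpos(a), inpos(c), on(c), on(f)}
2. grab(c,a)  →  {at(c), clear(a,a), clear(f,a), clear(f,f), inpos(a), inpos(c), on(a), on(c), on(f)}
3. step(c)  →  {at(c), clear(a,a), clear(c,c), clear(f,a), clear(f,f), inpos(a), on(a), on(c), on(f)}
optimal plan length = 3; 3 ≤ 5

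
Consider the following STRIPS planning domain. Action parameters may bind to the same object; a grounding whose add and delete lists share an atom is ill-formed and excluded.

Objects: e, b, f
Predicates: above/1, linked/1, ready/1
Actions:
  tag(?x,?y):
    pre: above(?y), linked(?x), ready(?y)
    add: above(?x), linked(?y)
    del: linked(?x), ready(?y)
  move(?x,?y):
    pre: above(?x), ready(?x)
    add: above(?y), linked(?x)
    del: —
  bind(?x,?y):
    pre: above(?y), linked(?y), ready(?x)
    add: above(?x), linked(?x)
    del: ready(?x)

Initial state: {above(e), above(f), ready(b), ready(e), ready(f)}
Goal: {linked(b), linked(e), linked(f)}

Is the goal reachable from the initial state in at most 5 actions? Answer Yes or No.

Yes

1. move(e,e)  →  {above(e), above(f), linked(e), ready(b), ready(e), ready(f)}
2. move(f,e)  →  {above(e), above(f), linked(e), linked(f), ready(b), ready(e), ready(f)}
3. bind(b,e)  →  {above(b), above(e), above(f), linked(b), linked(e), linked(f), ready(e), ready(f)}
optimal plan length = 3; 3 ≤ 5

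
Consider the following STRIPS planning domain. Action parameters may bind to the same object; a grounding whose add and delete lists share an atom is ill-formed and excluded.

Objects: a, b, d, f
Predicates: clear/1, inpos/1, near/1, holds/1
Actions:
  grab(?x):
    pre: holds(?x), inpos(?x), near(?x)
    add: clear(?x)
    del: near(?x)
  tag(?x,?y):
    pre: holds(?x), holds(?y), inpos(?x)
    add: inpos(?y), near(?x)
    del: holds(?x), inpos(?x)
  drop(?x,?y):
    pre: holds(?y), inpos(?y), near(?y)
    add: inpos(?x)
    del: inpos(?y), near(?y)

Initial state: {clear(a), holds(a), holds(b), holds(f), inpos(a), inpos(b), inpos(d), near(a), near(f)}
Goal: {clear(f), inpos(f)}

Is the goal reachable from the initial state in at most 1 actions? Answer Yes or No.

No

1. tag(a,f)  →  {clear(a), holds(b), holds(f), inpos(b), inpos(d), inpos(f), near(a), near(f)}
2. grab(f)  →  {clear(a), clear(f), holds(b), holds(f), inpos(b), inpos(d), inpos(f), near(a)}
optimal plan length = 2; 2 > 1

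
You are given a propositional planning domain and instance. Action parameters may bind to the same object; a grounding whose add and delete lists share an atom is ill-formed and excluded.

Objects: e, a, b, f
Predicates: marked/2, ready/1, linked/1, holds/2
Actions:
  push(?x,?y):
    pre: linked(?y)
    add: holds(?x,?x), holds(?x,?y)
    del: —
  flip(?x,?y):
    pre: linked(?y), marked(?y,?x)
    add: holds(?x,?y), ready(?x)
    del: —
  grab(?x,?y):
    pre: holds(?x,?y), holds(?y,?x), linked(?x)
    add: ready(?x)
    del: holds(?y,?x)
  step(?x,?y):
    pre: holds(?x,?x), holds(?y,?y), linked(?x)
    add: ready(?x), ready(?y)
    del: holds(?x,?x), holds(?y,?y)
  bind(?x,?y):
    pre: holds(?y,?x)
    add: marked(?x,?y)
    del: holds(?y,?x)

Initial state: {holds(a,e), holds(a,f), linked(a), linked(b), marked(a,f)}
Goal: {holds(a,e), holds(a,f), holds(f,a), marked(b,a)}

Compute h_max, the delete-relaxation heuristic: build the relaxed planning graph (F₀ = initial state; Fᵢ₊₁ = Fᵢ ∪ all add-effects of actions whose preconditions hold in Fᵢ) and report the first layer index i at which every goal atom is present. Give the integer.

2

F0 = init (5 atoms)
F1 = F0 ∪ {holds(a,a), holds(a,b), holds(b,a), holds(b,b), holds(e,a), holds(e,b), holds(e,e), holds(f,a), holds(f,b), holds(f,f), marked(e,a), marked(f,a), ready(f)}  (18 atoms)
F2 = F1 ∪ {marked(a,a), marked(a,b), marked(a,e), marked(b,a), marked(b,b), marked(b,e), marked(b,f), marked(e,e), marked(f,f), ready(a), ready(b), ready(e)}  (30 atoms)
goal ⊆ F2  ⇒  h_max = 2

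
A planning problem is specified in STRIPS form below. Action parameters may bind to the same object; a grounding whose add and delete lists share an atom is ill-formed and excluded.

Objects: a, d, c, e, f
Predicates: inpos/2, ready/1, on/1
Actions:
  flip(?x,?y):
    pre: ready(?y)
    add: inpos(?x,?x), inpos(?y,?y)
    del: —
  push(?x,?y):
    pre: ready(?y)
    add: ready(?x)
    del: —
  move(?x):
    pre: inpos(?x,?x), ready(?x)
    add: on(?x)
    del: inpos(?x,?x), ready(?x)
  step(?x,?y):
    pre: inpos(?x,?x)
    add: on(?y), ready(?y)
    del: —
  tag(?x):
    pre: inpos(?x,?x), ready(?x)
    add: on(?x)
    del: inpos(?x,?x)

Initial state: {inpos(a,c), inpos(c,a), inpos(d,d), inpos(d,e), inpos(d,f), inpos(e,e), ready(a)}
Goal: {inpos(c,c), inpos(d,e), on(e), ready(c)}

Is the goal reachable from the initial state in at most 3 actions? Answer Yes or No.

Yes

1. flip(c,a)  →  {inpos(a,a), inpos(a,c), inpos(c,a), inpos(c,c), inpos(d,d), inpos(d,e), inpos(d,f), inpos(e,e), ready(a)}
2. push(c,a)  →  {inpos(a,a), inpos(a,c), inpos(c,a), inpos(c,c), inpos(d,d), inpos(d,e), inpos(d,f), inpos(e,e), ready(a), ready(c)}
3. step(a,e)  →  {inpos(a,a), inpos(a,c), inpos(c,a), inpos(c,c), inpos(d,d), inpos(d,e), inpos(d,f), inpos(e,e), on(e), ready(a), ready(c), ready(e)}
optimal plan length = 3; 3 ≤ 3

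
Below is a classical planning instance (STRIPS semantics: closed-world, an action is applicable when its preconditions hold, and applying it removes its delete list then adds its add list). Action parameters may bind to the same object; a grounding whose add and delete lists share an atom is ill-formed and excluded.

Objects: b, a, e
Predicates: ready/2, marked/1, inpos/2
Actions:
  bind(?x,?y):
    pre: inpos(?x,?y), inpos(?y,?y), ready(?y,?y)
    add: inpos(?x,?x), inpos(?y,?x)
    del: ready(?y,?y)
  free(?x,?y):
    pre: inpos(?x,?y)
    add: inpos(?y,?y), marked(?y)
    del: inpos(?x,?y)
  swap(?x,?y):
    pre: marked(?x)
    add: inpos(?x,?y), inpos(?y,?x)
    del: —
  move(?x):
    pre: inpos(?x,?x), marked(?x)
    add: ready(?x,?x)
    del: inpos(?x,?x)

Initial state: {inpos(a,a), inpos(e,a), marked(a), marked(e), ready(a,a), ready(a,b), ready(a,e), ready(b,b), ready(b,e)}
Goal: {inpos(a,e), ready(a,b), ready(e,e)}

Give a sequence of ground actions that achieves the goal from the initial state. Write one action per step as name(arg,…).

1. bind(e,a)  →  {inpos(a,a), inpos(a,e), inpos(e,a), inpos(e,e), marked(a), marked(e), ready(a,b), ready(a,e), ready(b,b), ready(b,e)}
2. move(e)  →  {inpos(a,a), inpos(a,e), inpos(e,a), marked(a), marked(e), ready(a,b), ready(a,e), ready(b,b), ready(b,e), ready(e,e)}

bind(e,a); move(e)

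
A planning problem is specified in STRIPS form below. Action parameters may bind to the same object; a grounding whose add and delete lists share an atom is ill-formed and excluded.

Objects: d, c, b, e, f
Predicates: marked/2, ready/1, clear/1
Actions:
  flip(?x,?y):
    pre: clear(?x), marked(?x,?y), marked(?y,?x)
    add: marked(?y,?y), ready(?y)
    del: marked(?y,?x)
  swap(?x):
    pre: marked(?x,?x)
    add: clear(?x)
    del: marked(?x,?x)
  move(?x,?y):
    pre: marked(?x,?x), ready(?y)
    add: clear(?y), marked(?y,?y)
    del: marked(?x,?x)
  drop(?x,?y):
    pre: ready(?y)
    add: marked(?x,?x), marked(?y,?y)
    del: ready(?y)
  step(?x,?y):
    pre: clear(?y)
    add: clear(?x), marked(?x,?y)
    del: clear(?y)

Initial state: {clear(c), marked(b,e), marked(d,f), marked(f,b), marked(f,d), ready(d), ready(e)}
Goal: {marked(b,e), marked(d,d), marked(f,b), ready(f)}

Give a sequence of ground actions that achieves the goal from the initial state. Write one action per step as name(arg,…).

drop(d,d); step(d,c); flip(d,f)

1. drop(d,d)  →  {clear(c), marked(b,e), marked(d,d), marked(d,f), marked(f,b), marked(f,d), ready(e)}
2. step(d,c)  →  {clear(d), marked(b,e), marked(d,c), marked(d,d), marked(d,f), marked(f,b), marked(f,d), ready(e)}
3. flip(d,f)  →  {clear(d), marked(b,e), marked(d,c), marked(d,d), marked(d,f), marked(f,b), marked(f,f), ready(e), ready(f)}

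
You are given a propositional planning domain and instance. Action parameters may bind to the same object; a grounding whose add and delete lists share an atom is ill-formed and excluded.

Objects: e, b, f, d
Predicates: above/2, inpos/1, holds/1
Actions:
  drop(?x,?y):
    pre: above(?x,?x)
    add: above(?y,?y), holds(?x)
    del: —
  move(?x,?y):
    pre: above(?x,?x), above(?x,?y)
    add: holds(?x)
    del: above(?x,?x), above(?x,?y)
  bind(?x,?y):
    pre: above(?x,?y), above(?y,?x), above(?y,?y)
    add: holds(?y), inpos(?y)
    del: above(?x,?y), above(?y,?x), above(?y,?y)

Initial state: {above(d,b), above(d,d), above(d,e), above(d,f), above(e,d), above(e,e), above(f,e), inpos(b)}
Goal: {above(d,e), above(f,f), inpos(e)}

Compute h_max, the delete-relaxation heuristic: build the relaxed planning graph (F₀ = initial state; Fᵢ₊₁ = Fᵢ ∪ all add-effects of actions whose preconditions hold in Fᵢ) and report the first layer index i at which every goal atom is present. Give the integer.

1

F0 = init (8 atoms)
F1 = F0 ∪ {above(b,b), above(f,f), holds(d), holds(e), inpos(d), inpos(e)}  (14 atoms)
goal ⊆ F1  ⇒  h_max = 1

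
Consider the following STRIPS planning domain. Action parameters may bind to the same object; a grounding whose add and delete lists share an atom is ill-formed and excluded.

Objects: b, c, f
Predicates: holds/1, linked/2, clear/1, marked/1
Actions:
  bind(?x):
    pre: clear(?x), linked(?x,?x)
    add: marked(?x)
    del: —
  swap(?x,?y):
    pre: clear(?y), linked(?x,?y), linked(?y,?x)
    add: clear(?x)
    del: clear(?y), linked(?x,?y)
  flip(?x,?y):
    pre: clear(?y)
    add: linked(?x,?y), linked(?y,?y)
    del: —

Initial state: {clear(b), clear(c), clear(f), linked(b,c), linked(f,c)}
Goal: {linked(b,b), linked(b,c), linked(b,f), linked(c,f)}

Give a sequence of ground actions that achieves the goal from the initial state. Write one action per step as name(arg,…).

1. flip(b,b)  →  {clear(b), clear(c), clear(f), linked(b,b), linked(b,c), linked(f,c)}
2. flip(b,f)  →  {clear(b), clear(c), clear(f), linked(b,b), linked(b,c), linked(b,f), linked(f,c), linked(f,f)}
3. flip(c,f)  →  {clear(b), clear(c), clear(f), linked(b,b), linked(b,c), linked(b,f), linked(c,f), linked(f,c), linked(f,f)}

flip(b,b); flip(b,f); flip(c,f)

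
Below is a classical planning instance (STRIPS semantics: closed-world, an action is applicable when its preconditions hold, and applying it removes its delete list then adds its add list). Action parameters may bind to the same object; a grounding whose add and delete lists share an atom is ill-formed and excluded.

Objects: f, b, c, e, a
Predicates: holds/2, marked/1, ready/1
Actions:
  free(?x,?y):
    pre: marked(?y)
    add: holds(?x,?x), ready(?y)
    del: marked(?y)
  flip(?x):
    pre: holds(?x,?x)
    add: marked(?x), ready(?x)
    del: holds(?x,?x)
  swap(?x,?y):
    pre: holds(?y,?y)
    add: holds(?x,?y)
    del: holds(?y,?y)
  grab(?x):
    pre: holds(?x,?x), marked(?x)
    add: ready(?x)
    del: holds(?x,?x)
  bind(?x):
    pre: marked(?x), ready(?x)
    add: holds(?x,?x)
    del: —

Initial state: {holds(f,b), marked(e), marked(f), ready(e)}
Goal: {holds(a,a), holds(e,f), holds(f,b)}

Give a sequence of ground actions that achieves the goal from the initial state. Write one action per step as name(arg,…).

free(f,f); free(a,e); swap(e,f)

1. free(f,f)  →  {holds(f,b), holds(f,f), marked(e), ready(e), ready(f)}
2. free(a,e)  →  {holds(a,a), holds(f,b), holds(f,f), ready(e), ready(f)}
3. swap(e,f)  →  {holds(a,a), holds(e,f), holds(f,b), ready(e), ready(f)}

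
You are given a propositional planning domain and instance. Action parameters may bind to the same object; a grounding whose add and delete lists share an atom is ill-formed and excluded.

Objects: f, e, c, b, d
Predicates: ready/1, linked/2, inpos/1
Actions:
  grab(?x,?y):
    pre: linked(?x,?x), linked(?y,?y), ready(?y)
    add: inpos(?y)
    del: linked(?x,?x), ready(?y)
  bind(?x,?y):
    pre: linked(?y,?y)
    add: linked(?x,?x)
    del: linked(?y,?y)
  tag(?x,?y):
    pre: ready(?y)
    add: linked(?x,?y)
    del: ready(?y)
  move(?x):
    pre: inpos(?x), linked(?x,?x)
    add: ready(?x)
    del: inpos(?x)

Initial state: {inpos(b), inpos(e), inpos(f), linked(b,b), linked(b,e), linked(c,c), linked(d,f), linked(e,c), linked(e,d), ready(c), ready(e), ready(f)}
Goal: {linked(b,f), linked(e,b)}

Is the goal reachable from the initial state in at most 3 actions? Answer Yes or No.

Yes

1. tag(b,f)  →  {inpos(b), inpos(e), inpos(f), linked(b,b), linked(b,e), linked(b,f), linked(c,c), linked(d,f), linked(e,c), linked(e,d), ready(c), ready(e)}
2. move(b)  →  {inpos(e), inpos(f), linked(b,b), linked(b,e), linked(b,f), linked(c,c), linked(d,f), linked(e,c), linked(e,d), ready(b), ready(c), ready(e)}
3. tag(e,b)  →  {inpos(e), inpos(f), linked(b,b), linked(b,e), linked(b,f), linked(c,c), linked(d,f), linked(e,b), linked(e,c), linked(e,d), ready(c), ready(e)}
optimal plan length = 3; 3 ≤ 3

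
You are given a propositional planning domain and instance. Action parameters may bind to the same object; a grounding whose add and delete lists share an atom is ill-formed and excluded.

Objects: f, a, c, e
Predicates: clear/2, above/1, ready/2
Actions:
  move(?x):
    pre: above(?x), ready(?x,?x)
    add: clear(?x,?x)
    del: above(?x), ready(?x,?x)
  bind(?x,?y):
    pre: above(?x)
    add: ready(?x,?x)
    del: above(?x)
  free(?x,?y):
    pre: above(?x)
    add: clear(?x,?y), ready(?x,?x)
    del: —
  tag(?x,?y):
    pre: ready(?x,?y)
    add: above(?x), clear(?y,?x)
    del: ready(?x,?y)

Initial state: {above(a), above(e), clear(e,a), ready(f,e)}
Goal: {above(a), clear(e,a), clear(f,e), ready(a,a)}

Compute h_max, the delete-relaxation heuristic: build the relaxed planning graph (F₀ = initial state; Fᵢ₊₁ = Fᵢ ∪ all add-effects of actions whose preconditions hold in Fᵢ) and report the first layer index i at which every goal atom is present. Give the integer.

F0 = init (4 atoms)
F1 = F0 ∪ {above(f), clear(a,a), clear(a,c), clear(a,e), clear(a,f), clear(e,c), clear(e,e), clear(e,f), ready(a,a), ready(e,e)}  (14 atoms)
F2 = F1 ∪ {clear(f,a), clear(f,c), clear(f,e), clear(f,f), ready(f,f)}  (19 atoms)
goal ⊆ F2  ⇒  h_max = 2

2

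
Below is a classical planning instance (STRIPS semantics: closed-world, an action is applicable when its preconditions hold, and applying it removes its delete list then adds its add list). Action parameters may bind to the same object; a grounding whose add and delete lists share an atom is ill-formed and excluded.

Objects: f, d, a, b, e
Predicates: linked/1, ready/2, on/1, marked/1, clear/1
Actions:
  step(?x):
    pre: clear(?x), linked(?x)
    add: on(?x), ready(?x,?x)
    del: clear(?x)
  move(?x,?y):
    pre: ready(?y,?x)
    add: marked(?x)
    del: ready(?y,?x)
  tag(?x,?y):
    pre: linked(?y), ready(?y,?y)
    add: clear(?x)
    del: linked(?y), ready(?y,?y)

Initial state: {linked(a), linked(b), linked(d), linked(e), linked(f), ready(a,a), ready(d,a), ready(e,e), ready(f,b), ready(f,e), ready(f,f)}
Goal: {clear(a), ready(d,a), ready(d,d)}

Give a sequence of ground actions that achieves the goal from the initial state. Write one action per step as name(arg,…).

tag(d,f); step(d); tag(a,a)

1. tag(d,f)  →  {clear(d), linked(a), linked(b), linked(d), linked(e), ready(a,a), ready(d,a), ready(e,e), ready(f,b), ready(f,e)}
2. step(d)  →  {linked(a), linked(b), linked(d), linked(e), on(d), ready(a,a), ready(d,a), ready(d,d), ready(e,e), ready(f,b), ready(f,e)}
3. tag(a,a)  →  {clear(a), linked(b), linked(d), linked(e), on(d), ready(d,a), ready(d,d), ready(e,e), ready(f,b), ready(f,e)}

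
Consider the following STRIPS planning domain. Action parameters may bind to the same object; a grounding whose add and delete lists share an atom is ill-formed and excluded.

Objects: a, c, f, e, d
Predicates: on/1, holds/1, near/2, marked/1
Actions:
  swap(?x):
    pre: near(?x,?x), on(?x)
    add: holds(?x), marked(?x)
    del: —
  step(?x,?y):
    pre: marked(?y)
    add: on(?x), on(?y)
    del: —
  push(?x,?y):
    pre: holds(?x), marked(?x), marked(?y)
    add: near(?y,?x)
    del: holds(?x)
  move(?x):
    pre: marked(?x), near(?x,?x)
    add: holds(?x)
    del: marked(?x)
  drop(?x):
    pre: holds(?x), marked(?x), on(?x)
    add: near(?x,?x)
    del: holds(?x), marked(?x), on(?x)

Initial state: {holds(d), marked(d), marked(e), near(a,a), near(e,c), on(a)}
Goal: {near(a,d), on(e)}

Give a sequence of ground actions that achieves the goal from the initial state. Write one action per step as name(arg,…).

swap(a); step(a,e); push(d,a)

1. swap(a)  →  {holds(a), holds(d), marked(a), marked(d), marked(e), near(a,a), near(e,c), on(a)}
2. step(a,e)  →  {holds(a), holds(d), marked(a), marked(d), marked(e), near(a,a), near(e,c), on(a), on(e)}
3. push(d,a)  →  {holds(a), marked(a), marked(d), marked(e), near(a,a), near(a,d), near(e,c), on(a), on(e)}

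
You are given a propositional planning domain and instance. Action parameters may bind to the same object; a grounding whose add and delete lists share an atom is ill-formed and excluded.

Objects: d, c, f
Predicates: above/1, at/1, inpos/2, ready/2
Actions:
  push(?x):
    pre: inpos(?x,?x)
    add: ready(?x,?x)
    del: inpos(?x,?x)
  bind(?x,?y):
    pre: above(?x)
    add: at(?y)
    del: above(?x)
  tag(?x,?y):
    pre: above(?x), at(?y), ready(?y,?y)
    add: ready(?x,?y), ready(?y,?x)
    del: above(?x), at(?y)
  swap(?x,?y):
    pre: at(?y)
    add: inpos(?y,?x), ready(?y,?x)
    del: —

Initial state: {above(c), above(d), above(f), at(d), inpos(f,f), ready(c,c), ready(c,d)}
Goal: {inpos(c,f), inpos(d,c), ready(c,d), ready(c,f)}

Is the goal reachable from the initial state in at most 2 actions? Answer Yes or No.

1. bind(d,c)  →  {above(c), above(f), at(c), at(d), inpos(f,f), ready(c,c), ready(c,d)}
2. swap(c,d)  →  {above(c), above(f), at(c), at(d), inpos(d,c), inpos(f,f), ready(c,c), ready(c,d), ready(d,c)}
3. swap(f,c)  →  {above(c), above(f), at(c), at(d), inpos(c,f), inpos(d,c), inpos(f,f), ready(c,c), ready(c,d), ready(c,f), ready(d,c)}
optimal plan length = 3; 3 > 2

No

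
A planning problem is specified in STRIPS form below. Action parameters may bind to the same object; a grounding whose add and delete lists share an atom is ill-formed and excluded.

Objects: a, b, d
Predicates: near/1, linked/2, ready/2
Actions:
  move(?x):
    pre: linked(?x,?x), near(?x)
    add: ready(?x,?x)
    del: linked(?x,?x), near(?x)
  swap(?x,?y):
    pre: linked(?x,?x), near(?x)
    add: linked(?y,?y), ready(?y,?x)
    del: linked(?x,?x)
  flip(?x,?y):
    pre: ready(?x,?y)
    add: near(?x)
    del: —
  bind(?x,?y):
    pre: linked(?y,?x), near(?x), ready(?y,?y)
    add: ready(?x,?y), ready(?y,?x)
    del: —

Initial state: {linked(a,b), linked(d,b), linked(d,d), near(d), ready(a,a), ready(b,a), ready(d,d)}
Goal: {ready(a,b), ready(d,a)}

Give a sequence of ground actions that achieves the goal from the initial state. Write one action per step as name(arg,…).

swap(d,a); flip(a,a); swap(a,d); flip(b,a); bind(b,a)

1. swap(d,a)  →  {linked(a,a), linked(a,b), linked(d,b), near(d), ready(a,a), ready(a,d), ready(b,a), ready(d,d)}
2. flip(a,a)  →  {linked(a,a), linked(a,b), linked(d,b), near(a), near(d), ready(a,a), ready(a,d), ready(b,a), ready(d,d)}
3. swap(a,d)  →  {linked(a,b), linked(d,b), linked(d,d), near(a), near(d), ready(a,a), ready(a,d), ready(b,a), ready(d,a), ready(d,d)}
4. flip(b,a)  →  {linked(a,b), linked(d,b), linked(d,d), near(a), near(b), near(d), ready(a,a), ready(a,d), ready(b,a), ready(d,a), ready(d,d)}
5. bind(b,a)  →  {linked(a,b), linked(d,b), linked(d,d), near(a), near(b), near(d), ready(a,a), ready(a,b), ready(a,d), ready(b,a), ready(d,a), ready(d,d)}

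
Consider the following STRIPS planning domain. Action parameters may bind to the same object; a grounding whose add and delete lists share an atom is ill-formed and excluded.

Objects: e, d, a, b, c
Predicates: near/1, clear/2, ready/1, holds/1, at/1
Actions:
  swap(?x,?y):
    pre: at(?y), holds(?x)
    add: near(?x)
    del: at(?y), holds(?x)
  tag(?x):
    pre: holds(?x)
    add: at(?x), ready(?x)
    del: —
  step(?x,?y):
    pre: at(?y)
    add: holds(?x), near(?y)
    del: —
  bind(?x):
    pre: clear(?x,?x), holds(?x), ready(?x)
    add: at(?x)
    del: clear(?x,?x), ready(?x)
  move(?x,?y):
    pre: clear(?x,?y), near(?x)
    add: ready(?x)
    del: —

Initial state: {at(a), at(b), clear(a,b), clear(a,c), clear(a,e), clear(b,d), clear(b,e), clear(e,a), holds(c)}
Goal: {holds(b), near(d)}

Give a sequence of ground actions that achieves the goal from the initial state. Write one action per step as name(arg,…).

step(d,a); swap(d,a); step(b,b)

1. step(d,a)  →  {at(a), at(b), clear(a,b), clear(a,c), clear(a,e), clear(b,d), clear(b,e), clear(e,a), holds(c), holds(d), near(a)}
2. swap(d,a)  →  {at(b), clear(a,b), clear(a,c), clear(a,e), clear(b,d), clear(b,e), clear(e,a), holds(c), near(a), near(d)}
3. step(b,b)  →  {at(b), clear(a,b), clear(a,c), clear(a,e), clear(b,d), clear(b,e), clear(e,a), holds(b), holds(c), near(a), near(b), near(d)}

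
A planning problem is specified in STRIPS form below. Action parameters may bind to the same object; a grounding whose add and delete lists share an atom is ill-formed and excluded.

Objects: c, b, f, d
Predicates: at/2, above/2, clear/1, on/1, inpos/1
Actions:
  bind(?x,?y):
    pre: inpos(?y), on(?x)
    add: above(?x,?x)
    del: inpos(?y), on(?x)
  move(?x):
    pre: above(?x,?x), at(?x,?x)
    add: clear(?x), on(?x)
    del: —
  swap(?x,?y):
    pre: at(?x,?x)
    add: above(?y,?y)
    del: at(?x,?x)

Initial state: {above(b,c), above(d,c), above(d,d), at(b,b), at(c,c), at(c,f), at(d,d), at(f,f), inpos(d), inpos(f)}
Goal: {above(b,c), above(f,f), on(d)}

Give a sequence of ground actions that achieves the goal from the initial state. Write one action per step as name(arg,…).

move(d); swap(c,f)

1. move(d)  →  {above(b,c), above(d,c), above(d,d), at(b,b), at(c,c), at(c,f), at(d,d), at(f,f), clear(d), inpos(d), inpos(f), on(d)}
2. swap(c,f)  →  {above(b,c), above(d,c), above(d,d), above(f,f), at(b,b), at(c,f), at(d,d), at(f,f), clear(d), inpos(d), inpos(f), on(d)}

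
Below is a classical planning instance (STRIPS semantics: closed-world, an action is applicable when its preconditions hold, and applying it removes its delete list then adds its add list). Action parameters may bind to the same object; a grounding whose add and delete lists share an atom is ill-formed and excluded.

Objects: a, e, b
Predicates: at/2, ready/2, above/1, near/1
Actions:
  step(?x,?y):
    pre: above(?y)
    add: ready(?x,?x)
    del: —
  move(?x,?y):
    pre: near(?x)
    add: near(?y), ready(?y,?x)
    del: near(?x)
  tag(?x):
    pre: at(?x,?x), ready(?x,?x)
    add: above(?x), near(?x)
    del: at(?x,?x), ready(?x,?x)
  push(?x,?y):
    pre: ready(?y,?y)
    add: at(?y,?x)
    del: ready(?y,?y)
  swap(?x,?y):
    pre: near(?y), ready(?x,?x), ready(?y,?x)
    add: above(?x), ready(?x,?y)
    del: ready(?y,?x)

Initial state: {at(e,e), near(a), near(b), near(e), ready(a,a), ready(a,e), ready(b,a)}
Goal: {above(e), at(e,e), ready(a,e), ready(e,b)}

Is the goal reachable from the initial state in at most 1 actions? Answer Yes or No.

No

1. move(e,b)  →  {at(e,e), near(a), near(b), ready(a,a), ready(a,e), ready(b,a), ready(b,e)}
2. swap(a,b)  →  {above(a), at(e,e), near(a), near(b), ready(a,a), ready(a,b), ready(a,e), ready(b,e)}
3. step(e,a)  →  {above(a), at(e,e), near(a), near(b), ready(a,a), ready(a,b), ready(a,e), ready(b,e), ready(e,e)}
4. swap(e,b)  →  {above(a), above(e), at(e,e), near(a), near(b), ready(a,a), ready(a,b), ready(a,e), ready(e,b), ready(e,e)}
optimal plan length = 4; 4 > 1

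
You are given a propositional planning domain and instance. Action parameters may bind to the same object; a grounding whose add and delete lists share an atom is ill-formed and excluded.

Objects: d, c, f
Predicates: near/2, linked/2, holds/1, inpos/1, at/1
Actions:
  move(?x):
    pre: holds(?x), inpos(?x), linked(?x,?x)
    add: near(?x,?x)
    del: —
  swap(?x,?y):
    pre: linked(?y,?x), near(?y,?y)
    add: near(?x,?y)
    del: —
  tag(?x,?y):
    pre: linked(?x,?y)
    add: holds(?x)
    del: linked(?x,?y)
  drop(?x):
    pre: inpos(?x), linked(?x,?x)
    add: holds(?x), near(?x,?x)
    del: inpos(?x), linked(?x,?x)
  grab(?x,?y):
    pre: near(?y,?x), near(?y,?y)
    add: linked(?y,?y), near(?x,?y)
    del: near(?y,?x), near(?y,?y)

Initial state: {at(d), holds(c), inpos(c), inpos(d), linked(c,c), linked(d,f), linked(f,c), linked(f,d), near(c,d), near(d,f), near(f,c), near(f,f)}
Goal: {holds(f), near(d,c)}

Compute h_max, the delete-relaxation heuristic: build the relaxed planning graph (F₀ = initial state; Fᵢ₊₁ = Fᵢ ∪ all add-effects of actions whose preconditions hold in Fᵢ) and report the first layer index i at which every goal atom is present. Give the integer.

2

F0 = init (12 atoms)
F1 = F0 ∪ {holds(d), holds(f), linked(f,f), near(c,c), near(c,f)}  (17 atoms)
F2 = F1 ∪ {near(d,c)}  (18 atoms)
goal ⊆ F2  ⇒  h_max = 2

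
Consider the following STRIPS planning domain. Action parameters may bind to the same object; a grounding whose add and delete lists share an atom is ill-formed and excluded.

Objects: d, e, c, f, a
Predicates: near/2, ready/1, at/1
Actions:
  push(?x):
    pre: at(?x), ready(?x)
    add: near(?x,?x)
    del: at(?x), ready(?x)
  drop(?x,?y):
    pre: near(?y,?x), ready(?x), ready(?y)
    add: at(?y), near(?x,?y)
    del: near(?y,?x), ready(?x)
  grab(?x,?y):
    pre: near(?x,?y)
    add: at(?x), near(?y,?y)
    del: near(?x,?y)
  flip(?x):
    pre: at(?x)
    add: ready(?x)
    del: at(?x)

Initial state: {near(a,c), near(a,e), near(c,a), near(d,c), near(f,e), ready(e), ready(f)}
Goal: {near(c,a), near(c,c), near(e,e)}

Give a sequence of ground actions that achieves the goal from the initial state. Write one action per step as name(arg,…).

grab(d,c); grab(f,e)

1. grab(d,c)  →  {at(d), near(a,c), near(a,e), near(c,a), near(c,c), near(f,e), ready(e), ready(f)}
2. grab(f,e)  →  {at(d), at(f), near(a,c), near(a,e), near(c,a), near(c,c), near(e,e), ready(e), ready(f)}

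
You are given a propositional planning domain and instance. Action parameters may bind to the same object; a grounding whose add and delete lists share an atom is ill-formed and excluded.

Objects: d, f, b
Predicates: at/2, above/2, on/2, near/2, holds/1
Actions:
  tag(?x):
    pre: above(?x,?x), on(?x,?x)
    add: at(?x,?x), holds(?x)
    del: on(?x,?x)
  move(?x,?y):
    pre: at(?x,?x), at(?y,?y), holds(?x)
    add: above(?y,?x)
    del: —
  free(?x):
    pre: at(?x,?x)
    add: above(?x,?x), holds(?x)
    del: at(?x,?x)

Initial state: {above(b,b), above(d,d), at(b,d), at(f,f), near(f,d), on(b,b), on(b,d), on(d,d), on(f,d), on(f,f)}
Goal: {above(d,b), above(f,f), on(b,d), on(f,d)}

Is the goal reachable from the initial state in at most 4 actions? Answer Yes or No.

Yes

1. tag(d)  →  {above(b,b), above(d,d), at(b,d), at(d,d), at(f,f), holds(d), near(f,d), on(b,b), on(b,d), on(f,d), on(f,f)}
2. tag(b)  →  {above(b,b), above(d,d), at(b,b), at(b,d), at(d,d), at(f,f), holds(b), holds(d), near(f,d), on(b,d), on(f,d), on(f,f)}
3. move(b,d)  →  {above(b,b), above(d,b), above(d,d), at(b,b), at(b,d), at(d,d), at(f,f), holds(b), holds(d), near(f,d), on(b,d), on(f,d), on(f,f)}
4. free(f)  →  {above(b,b), above(d,b), above(d,d), above(f,f), at(b,b), at(b,d), at(d,d), holds(b), holds(d), holds(f), near(f,d), on(b,d), on(f,d), on(f,f)}
optimal plan length = 4; 4 ≤ 4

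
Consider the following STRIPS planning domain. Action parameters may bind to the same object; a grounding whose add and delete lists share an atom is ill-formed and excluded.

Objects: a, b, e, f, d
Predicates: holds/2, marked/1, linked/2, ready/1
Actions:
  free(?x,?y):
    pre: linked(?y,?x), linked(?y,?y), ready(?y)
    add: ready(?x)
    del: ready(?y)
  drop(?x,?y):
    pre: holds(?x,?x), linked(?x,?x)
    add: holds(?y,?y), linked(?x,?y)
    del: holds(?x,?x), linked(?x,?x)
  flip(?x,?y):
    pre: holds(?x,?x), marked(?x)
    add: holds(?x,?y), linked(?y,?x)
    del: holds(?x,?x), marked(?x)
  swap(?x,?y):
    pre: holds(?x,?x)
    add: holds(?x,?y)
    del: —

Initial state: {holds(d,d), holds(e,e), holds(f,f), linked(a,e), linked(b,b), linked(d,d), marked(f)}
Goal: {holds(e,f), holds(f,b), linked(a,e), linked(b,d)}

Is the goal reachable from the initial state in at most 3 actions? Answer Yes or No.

1. drop(d,b)  →  {holds(b,b), holds(e,e), holds(f,f), linked(a,e), linked(b,b), linked(d,b), marked(f)}
2. drop(b,d)  →  {holds(d,d), holds(e,e), holds(f,f), linked(a,e), linked(b,d), linked(d,b), marked(f)}
3. flip(f,b)  →  {holds(d,d), holds(e,e), holds(f,b), linked(a,e), linked(b,d), linked(b,f), linked(d,b)}
4. swap(e,f)  →  {holds(d,d), holds(e,e), holds(e,f), holds(f,b), linked(a,e), linked(b,d), linked(b,f), linked(d,b)}
optimal plan length = 4; 4 > 3

No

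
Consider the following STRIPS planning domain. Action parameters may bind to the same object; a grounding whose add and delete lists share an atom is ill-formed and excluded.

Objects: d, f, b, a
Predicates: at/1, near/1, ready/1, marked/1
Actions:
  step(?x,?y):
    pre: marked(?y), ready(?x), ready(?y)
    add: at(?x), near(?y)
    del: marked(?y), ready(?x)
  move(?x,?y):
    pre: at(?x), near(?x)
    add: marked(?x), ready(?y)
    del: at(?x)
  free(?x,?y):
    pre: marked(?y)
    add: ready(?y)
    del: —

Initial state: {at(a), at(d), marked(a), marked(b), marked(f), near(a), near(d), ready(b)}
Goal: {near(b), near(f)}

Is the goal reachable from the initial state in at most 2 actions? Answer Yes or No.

No

1. step(b,b)  →  {at(a), at(b), at(d), marked(a), marked(f), near(a), near(b), near(d)}
2. move(d,f)  →  {at(a), at(b), marked(a), marked(d), marked(f), near(a), near(b), near(d), ready(f)}
3. step(f,f)  →  {at(a), at(b), at(f), marked(a), marked(d), near(a), near(b), near(d), near(f)}
optimal plan length = 3; 3 > 2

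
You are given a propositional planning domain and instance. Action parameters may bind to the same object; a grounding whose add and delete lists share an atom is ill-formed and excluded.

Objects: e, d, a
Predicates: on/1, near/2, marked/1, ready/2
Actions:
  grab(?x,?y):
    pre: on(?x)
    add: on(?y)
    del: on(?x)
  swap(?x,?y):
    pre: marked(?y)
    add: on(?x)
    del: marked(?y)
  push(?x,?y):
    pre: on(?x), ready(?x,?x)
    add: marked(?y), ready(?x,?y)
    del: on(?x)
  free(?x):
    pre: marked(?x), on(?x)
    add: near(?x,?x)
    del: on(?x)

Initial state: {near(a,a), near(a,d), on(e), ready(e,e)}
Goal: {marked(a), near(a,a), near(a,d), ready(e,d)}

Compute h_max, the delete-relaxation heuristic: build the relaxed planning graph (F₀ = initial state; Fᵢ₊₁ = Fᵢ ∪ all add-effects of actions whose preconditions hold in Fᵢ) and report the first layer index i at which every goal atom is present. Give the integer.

1

F0 = init (4 atoms)
F1 = F0 ∪ {marked(a), marked(d), marked(e), on(a), on(d), ready(e,a), ready(e,d)}  (11 atoms)
goal ⊆ F1  ⇒  h_max = 1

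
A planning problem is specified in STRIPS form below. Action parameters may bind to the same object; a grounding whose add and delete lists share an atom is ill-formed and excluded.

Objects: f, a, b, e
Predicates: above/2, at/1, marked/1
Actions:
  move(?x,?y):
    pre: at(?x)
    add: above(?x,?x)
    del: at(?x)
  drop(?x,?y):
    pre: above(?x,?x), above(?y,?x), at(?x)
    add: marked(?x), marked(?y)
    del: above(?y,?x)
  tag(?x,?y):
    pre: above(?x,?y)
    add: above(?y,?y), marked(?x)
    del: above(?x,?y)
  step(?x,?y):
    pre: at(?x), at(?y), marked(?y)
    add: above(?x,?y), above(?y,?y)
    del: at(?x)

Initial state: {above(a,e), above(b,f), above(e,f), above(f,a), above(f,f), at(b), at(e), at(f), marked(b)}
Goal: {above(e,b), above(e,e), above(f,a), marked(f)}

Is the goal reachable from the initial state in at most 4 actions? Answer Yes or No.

Yes

1. drop(f,f)  →  {above(a,e), above(b,f), above(e,f), above(f,a), at(b), at(e), at(f), marked(b), marked(f)}
2. tag(a,e)  →  {above(b,f), above(e,e), above(e,f), above(f,a), at(b), at(e), at(f), marked(a), marked(b), marked(f)}
3. step(e,b)  →  {above(b,b), above(b,f), above(e,b), above(e,e), above(e,f), above(f,a), at(b), at(f), marked(a), marked(b), marked(f)}
optimal plan length = 3; 3 ≤ 4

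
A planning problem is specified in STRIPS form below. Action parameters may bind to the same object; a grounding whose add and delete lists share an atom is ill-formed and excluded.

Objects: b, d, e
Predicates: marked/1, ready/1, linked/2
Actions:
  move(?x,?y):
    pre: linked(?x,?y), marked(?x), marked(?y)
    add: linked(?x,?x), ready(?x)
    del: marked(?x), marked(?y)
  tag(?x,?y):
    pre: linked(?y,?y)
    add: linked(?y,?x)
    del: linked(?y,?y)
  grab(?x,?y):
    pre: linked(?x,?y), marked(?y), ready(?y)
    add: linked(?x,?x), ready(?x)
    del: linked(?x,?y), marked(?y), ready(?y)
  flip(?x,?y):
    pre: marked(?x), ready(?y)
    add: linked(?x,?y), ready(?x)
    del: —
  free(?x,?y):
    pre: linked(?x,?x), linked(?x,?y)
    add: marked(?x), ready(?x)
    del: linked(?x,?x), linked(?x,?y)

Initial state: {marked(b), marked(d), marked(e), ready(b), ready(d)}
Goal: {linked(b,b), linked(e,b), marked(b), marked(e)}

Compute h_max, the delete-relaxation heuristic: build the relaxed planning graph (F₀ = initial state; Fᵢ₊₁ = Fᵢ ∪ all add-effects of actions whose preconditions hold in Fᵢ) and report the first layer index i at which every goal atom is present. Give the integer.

F0 = init (5 atoms)
F1 = F0 ∪ {linked(b,b), linked(b,d), linked(d,b), linked(d,d), linked(e,b), linked(e,d), ready(e)}  (12 atoms)
goal ⊆ F1  ⇒  h_max = 1

1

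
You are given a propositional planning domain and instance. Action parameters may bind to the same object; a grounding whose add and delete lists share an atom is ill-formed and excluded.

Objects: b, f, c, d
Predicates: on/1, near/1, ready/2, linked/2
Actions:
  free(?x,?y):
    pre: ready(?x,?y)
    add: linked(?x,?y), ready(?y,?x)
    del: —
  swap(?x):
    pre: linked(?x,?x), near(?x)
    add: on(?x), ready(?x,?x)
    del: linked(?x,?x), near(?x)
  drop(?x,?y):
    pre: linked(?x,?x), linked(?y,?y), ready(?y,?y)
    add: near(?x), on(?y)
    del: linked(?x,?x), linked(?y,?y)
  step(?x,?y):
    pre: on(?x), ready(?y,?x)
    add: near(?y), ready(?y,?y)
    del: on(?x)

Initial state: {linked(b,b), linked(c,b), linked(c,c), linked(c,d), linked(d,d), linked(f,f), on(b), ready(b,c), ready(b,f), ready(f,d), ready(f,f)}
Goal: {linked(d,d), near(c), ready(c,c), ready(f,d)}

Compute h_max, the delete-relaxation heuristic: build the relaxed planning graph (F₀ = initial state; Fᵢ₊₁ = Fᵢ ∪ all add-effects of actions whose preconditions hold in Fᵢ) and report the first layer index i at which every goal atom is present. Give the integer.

F0 = init (11 atoms)
F1 = F0 ∪ {linked(b,c), linked(b,f), linked(f,d), near(b), near(c), near(d), near(f), on(f), ready(c,b), ready(d,f), ready(f,b)}  (22 atoms)
F2 = F1 ∪ {linked(d,f), linked(f,b), on(c), on(d), ready(b,b), ready(c,c), ready(d,d)}  (29 atoms)
goal ⊆ F2  ⇒  h_max = 2

2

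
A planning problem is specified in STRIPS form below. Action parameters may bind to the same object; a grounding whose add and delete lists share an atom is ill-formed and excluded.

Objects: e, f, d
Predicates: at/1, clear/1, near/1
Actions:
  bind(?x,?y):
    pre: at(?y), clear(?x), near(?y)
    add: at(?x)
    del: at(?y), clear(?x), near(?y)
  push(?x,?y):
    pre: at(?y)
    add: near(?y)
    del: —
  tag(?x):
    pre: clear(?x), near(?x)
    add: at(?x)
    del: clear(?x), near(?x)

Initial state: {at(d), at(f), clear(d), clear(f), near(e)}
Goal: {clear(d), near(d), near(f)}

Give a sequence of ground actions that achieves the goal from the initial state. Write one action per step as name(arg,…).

push(e,f); push(e,d)

1. push(e,f)  →  {at(d), at(f), clear(d), clear(f), near(e), near(f)}
2. push(e,d)  →  {at(d), at(f), clear(d), clear(f), near(d), near(e), near(f)}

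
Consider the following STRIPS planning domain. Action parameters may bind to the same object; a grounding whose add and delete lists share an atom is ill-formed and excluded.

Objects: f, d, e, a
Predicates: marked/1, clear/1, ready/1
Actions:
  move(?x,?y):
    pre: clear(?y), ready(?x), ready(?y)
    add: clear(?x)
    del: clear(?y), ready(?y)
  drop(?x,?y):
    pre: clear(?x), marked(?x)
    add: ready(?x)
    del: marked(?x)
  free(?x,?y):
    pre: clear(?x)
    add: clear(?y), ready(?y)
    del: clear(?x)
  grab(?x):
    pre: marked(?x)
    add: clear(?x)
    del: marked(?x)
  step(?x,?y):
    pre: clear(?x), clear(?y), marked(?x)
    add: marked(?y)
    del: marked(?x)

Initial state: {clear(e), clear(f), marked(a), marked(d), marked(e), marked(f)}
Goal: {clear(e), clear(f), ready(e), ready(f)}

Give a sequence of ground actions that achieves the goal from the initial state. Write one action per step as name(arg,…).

drop(f,f); drop(e,f)

1. drop(f,f)  →  {clear(e), clear(f), marked(a), marked(d), marked(e), ready(f)}
2. drop(e,f)  →  {clear(e), clear(f), marked(a), marked(d), ready(e), ready(f)}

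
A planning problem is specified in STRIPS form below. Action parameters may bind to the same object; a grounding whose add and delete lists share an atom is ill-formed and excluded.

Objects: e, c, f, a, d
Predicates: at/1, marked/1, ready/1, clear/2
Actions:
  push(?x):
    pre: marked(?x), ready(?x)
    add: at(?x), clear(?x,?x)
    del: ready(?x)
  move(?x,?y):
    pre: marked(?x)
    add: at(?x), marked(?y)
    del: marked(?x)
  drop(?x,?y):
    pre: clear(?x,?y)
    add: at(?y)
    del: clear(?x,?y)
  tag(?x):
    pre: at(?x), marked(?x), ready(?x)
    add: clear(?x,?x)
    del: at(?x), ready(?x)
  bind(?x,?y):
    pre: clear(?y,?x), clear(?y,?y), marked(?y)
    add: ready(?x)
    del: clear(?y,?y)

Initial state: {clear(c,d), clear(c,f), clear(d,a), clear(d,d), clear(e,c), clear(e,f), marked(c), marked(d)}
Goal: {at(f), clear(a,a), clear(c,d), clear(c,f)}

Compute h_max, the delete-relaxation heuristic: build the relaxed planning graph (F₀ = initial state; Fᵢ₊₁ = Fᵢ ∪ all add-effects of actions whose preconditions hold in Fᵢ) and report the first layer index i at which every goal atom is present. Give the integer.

F0 = init (8 atoms)
F1 = F0 ∪ {at(a), at(c), at(d), at(f), marked(a), marked(e), marked(f), ready(a), ready(d)}  (17 atoms)
F2 = F1 ∪ {at(e), clear(a,a)}  (19 atoms)
goal ⊆ F2  ⇒  h_max = 2

2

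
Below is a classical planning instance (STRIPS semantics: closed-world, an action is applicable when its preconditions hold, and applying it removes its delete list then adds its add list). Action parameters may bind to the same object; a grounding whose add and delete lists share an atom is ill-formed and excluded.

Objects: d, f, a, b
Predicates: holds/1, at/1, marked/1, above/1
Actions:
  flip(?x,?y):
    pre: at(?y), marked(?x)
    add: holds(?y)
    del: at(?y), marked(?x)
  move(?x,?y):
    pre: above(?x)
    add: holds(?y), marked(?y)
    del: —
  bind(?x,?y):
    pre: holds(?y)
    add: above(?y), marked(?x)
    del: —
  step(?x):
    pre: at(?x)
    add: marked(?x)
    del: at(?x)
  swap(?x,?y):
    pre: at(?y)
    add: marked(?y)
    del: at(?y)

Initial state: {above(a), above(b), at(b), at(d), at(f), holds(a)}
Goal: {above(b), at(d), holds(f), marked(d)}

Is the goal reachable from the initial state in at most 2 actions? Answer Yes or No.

Yes

1. move(a,d)  →  {above(a), above(b), at(b), at(d), at(f), holds(a), holds(d), marked(d)}
2. move(a,f)  →  {above(a), above(b), at(b), at(d), at(f), holds(a), holds(d), holds(f), marked(d), marked(f)}
optimal plan length = 2; 2 ≤ 2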